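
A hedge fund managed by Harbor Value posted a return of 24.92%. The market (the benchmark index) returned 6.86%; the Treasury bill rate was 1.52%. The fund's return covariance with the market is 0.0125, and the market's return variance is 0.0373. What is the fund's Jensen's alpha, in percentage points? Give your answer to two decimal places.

21.61

β = Cov / Var = 0.0125 / 0.0373 = 0.3351
E[R] = Rf + β(Rm − Rf) = 1.52% + 0.3351 × (6.86% − 1.52%) = 3.3094%
α = Rp − E[R] = 24.92% − 3.3094% = 21.6106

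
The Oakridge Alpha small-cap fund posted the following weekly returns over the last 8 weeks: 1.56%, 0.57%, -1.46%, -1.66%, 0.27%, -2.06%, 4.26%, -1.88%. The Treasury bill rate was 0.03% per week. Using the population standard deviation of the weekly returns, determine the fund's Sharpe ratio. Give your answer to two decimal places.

-0.04

r̄ = (1.56 + 0.57 − 1.46 − 1.66 + 0.27 − 2.06 + 4.26 − 1.88) / 8 = -0.0500%
Σ(r − r̄)² = (1.56 − (-0.0500))² + (0.57 − (-0.0500))² + (-1.46 − (-0.0500))² + … = 33.6242
σ = √[33.6242 / 8] = 2.0501%
Sharpe = (r̄ − rf) / σ = (-0.0500 − 0.03) / 2.0501 = -0.0800 / 2.0501 = -0.0390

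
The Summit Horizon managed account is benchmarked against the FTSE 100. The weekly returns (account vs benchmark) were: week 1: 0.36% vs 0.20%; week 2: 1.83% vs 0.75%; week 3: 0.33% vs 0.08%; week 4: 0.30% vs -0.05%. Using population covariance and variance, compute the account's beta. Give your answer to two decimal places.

2.06

r̄p = 0.7050%,  r̄m = 0.2450%
Cov = Σ(rp − r̄p)(rm − r̄m) / 4 = 0.1913
Var(rm) = Σ(rm − r̄m)² / 4 = 0.0928
β = Cov / Var = 0.1913 / 0.0928 = 2.0614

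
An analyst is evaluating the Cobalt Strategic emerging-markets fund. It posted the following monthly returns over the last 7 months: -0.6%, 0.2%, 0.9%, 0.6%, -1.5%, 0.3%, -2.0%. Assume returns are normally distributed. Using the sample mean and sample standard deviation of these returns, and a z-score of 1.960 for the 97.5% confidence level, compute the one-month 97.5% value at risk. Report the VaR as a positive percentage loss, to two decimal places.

Mean return r̄ = -2.10 / 7 = -0.3000%
Sample σ = √[Σ(r − r̄)² / 6] = √[7.2800 / 6] = √1.2133 = 1.1015%
VaR = −(r̄ − z·σ) = −(-0.3000 − 1.960 × 1.1015) = −(-2.4589) = 2.4589%

2.46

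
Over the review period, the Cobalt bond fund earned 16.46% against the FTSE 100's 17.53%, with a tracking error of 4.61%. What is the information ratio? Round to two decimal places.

IR = (Rp − Rb) / TE = (16.46% − 17.53%) / 4.61% = -1.07% / 4.61% = -0.2321

-0.23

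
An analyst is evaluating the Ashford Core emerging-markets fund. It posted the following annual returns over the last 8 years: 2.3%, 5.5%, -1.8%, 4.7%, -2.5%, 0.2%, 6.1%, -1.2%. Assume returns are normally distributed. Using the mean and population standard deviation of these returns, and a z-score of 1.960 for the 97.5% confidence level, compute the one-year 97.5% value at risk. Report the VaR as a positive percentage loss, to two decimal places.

Mean return r̄ = 13.30 / 8 = 1.6625%
Σ(r − r̄)² = (2.3 − 1.6625)² + (5.5 − 1.6625)² + (-1.8 − 1.6625)² + … = 83.6988
population σ = √(83.6988 / 8) = √10.4624 = 3.2346%
VaR = −(r̄ − z·σ) = −(1.6625 − 1.960 × 3.2346) = −(-4.6773) = 4.6773%

4.68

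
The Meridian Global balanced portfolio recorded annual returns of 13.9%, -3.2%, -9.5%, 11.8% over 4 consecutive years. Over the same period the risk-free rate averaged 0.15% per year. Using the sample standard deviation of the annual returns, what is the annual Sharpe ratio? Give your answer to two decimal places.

0.27

μ = (13.9 − 3.2 − 9.5 + 11.8) / 4 = 3.2500%
Sample std dev = √[390.6900 / 3] = 11.4118%
Sharpe = (μ − rf) / σ = (3.2500 − 0.15) / 11.4118 = 3.1000 / 11.4118 = 0.2716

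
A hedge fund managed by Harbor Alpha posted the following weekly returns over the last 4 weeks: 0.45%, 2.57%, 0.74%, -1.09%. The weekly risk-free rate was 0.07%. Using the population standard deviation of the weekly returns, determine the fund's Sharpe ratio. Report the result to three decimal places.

0.460

Mean return μ = 2.670 / 4 = 0.6675%
Population σ = √[Σ(r − μ)² / 4] = √[6.7609 / 4] = √1.6902 = 1.3001%
Sharpe = (μ − rf) / σ = (0.6675 − 0.07) / 1.3001 = 0.5975 / 1.3001 = 0.4596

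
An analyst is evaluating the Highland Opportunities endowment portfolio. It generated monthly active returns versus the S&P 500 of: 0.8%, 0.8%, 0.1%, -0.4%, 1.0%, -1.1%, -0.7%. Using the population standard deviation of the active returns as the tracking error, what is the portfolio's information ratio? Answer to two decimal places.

0.09

r̄ = (0.8 + 0.8 + 0.1 − 0.4 + 1 − 1.1 − 0.7) / 7 = 0.50 / 7 = 0.0714%
Σ(r − r̄)² = (0.8 − 0.0714)² + (0.8 − 0.0714)² + (0.1 − 0.0714)² + … = 4.1143
population σ = √(4.1143 / 7) = √0.5878 = 0.7667%
IR = r̄ / tracking error = 0.0714 / 0.7667 = 0.0931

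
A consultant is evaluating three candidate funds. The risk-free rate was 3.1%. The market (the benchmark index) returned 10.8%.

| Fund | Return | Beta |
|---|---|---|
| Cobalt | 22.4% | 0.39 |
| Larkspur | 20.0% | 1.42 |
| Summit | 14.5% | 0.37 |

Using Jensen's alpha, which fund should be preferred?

Cobalt

Cobalt: α = 22.4% − [3.1% + 0.39 × (10.8% − 3.1%)] = 16.297
Larkspur: α = 20.0% − [3.1% + 1.42 × (10.8% − 3.1%)] = 5.966
Summit: α = 14.5% − [3.1% + 0.37 × (10.8% − 3.1%)] = 8.551
Highest: Cobalt (16.297).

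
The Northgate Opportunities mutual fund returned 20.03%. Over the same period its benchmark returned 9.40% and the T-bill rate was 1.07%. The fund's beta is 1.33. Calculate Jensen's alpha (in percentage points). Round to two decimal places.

CAPM expected return = Rf + β(Rm − Rf) = 1.07% + 1.33 × (9.40% − 1.07%) = 1.07 + 1.33 × 8.33 = 12.1489%
Jensen's α = Rp − E[R] = 20.03% − 12.1489% = 7.8811

7.88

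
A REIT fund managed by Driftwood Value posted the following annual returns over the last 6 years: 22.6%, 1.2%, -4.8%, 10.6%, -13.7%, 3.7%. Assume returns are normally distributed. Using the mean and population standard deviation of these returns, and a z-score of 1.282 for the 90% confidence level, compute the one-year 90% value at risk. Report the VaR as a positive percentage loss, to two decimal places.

11.40

μ = (22.6 + 1.2 − 4.8 + 10.6 − 13.7 + 3.7) / 6 = 3.2667%
Σ(r − μ)² = 784.9533; population σ = √(784.9533/6) = 11.4379%
VaR = −(μ − z·σ) = −(3.2667 − 1.282 × 11.4379) = −(-11.3967) = 11.3967%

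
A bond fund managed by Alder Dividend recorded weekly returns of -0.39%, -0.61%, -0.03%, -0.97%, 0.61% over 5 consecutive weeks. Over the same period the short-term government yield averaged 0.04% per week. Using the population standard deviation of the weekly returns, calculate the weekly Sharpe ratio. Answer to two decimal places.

-0.59

r̄ = (-0.39 − 0.61 − 0.03 − 0.97 + 0.61) / 5 = -0.2780%
Σ(r − r̄)² = (-0.39 − (-0.2780))² + (-0.61 − (-0.2780))² + … = 1.4517
σ = √[1.4517 / 5] = 0.5388%
Sharpe = (r̄ − rf) / σ = (-0.2780 − 0.04) / 0.5388 = -0.3180 / 0.5388 = -0.5902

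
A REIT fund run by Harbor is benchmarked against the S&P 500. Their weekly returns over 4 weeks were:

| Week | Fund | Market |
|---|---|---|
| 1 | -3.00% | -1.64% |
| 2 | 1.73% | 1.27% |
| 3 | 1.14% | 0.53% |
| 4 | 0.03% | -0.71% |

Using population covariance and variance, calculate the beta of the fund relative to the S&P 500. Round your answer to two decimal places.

r̄p = -0.0250%,  r̄m = -0.1375%
Cov = Σ(rp − r̄p)(rm − r̄m) / 4 = 1.9216
Var(rm) = Σ(rm − r̄m)² / 4 = 1.2530
β = Cov / Var = 1.9216 / 1.2530 = 1.5336

1.53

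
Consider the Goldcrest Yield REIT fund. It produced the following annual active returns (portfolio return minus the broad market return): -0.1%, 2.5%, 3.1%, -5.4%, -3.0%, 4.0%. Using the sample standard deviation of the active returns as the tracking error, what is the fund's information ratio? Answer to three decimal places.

Mean return r̄ = 1.10 / 6 = 0.1833%
Σ(r − r̄)² = 69.8283; sample σ = √(69.8283/5) = 3.7371%
IR = r̄ / tracking error = 0.1833 / 3.7371 = 0.0490

0.049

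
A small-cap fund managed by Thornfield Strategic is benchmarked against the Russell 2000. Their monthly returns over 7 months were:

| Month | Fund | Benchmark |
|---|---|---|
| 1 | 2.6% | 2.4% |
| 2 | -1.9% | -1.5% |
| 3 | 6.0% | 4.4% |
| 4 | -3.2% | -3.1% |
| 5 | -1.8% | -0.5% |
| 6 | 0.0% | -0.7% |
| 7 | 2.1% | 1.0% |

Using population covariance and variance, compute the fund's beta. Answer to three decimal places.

1.241

r̄p = 0.5429%,  r̄m = 0.2857%
Cov = Σ(rp − r̄p)(rm − r̄m) / 7 = 6.7606
Var(rm) = Σ(rm − r̄m)² / 7 = 5.4498
β = Cov / Var = 6.7606 / 5.4498 = 1.2405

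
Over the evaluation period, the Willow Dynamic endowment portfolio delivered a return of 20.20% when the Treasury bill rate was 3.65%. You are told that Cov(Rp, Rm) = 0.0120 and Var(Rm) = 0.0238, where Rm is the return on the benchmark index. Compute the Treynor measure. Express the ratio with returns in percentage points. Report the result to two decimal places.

32.82

β = Cov / Var = 0.0120 / 0.0238 = 0.5042
Treynor = (Rp − Rf) / β = (20.20% − 3.65%) / 0.5042 = 16.55 / 0.5042 = 32.8243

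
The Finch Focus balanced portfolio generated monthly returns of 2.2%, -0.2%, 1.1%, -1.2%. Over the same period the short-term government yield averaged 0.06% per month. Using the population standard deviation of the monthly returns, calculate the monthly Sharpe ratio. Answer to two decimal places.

0.32

Mean return r̄ = 1.90 / 4 = 0.4750%
Σ(r − r̄)² = 6.6275; population σ = √(6.6275/4) = 1.2872%
Sharpe = (r̄ − rf) / σ = (0.4750 − 0.06) / 1.2872 = 0.4150 / 1.2872 = 0.3224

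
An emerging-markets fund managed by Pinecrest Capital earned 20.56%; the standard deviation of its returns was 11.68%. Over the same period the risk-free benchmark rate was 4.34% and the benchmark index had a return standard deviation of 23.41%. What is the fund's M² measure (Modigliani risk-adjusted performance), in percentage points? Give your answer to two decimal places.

36.85

Sharpe = (Rp − Rf) / σp = (20.56% − 4.34%) / 11.68% = 1.3887
M² = Rf + Sharpe × σm = 4.34% + 1.3887 × 23.41% = 36.8495%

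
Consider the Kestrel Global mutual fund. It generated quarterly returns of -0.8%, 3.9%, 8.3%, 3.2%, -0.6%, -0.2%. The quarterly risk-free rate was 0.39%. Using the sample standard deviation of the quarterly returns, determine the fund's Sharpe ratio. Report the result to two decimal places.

Mean return r̄ = 13.80 / 6 = 2.3000%
Sample σ = √[Σ(r − r̄)² / 5] = √[63.6400 / 5] = √12.7280 = 3.5676%
Sharpe = (r̄ − rf) / σ = (2.3000 − 0.39) / 3.5676 = 1.9100 / 3.5676 = 0.5354

0.54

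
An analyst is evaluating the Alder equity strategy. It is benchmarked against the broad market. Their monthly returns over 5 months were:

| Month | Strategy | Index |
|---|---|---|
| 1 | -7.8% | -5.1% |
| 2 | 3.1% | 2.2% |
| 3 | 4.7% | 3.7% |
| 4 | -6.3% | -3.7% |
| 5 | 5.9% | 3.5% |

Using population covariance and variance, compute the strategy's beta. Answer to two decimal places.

r̄p = -0.0800%,  r̄m = 0.1200%
Cov = Σ(rp − r̄p)(rm − r̄m) / 5 = 21.5996
Var(rm) = Σ(rm − r̄m)² / 5 = 14.0816
β = Cov / Var = 21.5996 / 14.0816 = 1.5339

1.53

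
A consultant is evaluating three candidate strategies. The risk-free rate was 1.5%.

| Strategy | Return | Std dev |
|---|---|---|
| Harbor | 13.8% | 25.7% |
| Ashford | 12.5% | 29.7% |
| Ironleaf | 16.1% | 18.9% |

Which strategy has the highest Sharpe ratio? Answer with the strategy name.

Harbor: Sharpe ratio = (13.8% − 1.5%) / 25.7% = 0.479
Ashford: Sharpe ratio = (12.5% − 1.5%) / 29.7% = 0.370
Ironleaf: Sharpe ratio = (16.1% − 1.5%) / 18.9% = 0.772
Highest: Ironleaf (0.772).

Ironleaf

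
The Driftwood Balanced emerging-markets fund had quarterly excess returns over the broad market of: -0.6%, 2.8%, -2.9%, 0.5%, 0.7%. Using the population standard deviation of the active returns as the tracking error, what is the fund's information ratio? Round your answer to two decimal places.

Mean return μ = 0.50 / 5 = 0.1000%
Σ(r − μ)² = 17.3000; population σ = √(17.3000/5) = 1.8601%
IR = μ / tracking error = 0.1000 / 1.8601 = 0.0538

0.05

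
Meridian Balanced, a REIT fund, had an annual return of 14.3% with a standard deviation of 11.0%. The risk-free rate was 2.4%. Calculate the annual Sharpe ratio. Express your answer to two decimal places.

Sharpe = (Rp − Rf) / σp = (14.3% − 2.4%) / 11.0% = 11.90% / 11.0% = 1.0818

1.08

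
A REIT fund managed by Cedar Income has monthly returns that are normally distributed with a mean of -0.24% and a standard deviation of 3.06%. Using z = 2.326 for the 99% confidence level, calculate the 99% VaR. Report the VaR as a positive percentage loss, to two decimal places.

VaR (as % loss) = −(μ − z·σ) = −(-0.24% − 2.326 × 3.06%) = −(-7.35756%) = 7.35756%

7.36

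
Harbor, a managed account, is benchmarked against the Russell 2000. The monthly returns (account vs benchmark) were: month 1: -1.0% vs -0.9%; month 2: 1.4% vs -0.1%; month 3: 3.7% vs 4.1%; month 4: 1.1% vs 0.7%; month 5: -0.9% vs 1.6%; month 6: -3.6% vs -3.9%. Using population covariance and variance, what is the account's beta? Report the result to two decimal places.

r̄p = 0.1167%,  r̄m = 0.2500%
Cov = Σ(rp − r̄p)(rm − r̄m) / 6 = 4.8542
Var(rm) = Σ(rm − r̄m)² / 6 = 5.9192
β = Cov / Var = 4.8542 / 5.9192 = 0.8201

0.82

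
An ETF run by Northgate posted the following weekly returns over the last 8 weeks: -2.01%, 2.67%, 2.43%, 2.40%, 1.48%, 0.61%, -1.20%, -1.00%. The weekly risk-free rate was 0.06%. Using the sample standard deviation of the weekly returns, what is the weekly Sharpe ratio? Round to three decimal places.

0.329

μ = (-2.01 + 2.67 + 2.43 + 2.4 + 1.48 + 0.61 − 1.2 − 1) / 8 = 0.6725%
Σ(r − μ)² = (-2.01 − 0.6725)² + (2.67 − 0.6725)² + … = 24.2184
sample σ = √(24.2184 / 7) = √3.4598 = 1.8601%
Sharpe = (μ − rf) / σ = (0.6725 − 0.06) / 1.8601 = 0.6125 / 1.8601 = 0.3293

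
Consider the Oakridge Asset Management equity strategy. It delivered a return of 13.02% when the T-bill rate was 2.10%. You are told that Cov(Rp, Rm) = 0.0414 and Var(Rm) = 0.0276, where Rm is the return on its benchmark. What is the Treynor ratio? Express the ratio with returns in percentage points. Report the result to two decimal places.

β = Cov / Var = 0.0414 / 0.0276 = 1.5000
Treynor = (Rp − Rf) / β = (13.02% − 2.10%) / 1.5000 = 10.92 / 1.5000 = 7.2800

7.28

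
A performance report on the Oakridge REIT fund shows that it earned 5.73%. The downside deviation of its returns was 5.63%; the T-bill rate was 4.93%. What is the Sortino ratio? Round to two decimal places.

0.14

Sortino = (Rp − Rf) / σd = (5.73% − 4.93%) / 5.63% = 0.80% / 5.63% = 0.1421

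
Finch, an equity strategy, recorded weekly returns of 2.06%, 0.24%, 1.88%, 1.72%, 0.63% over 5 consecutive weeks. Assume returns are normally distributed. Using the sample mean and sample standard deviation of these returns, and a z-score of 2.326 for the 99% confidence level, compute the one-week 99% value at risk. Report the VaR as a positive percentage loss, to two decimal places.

0.59

μ = (2.06 + 0.24 + 1.88 + 1.72 + 0.63) / 5 = 1.3060%
Sample σ = √[Σ(r − μ)² / 4] = √[2.6627 / 4] = √0.6657 = 0.8159%
VaR = −(μ − z·σ) = −(1.3060 − 2.326 × 0.8159) = −(-0.5918) = 0.5918%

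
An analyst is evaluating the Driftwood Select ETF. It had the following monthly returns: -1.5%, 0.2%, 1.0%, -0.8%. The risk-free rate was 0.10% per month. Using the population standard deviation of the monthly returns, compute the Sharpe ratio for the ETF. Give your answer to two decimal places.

-0.39

Mean return r̄ = -1.10 / 4 = -0.2750%
Σ(r − r̄)² = (-1.5 − (-0.2750))² + (0.2 − (-0.2750))² + … = 3.6275
σ = √[3.6275 / 4] = 0.9523%
Sharpe = (r̄ − rf) / σ = (-0.2750 − 0.1) / 0.9523 = -0.3750 / 0.9523 = -0.3938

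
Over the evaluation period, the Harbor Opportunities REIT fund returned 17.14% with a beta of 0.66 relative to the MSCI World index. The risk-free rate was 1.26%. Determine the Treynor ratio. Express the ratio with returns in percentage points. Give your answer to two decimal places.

Treynor = (Rp − Rf) / β = (17.14% − 1.26%) / 0.66 = 15.88 / 0.66 = 24.0606

24.06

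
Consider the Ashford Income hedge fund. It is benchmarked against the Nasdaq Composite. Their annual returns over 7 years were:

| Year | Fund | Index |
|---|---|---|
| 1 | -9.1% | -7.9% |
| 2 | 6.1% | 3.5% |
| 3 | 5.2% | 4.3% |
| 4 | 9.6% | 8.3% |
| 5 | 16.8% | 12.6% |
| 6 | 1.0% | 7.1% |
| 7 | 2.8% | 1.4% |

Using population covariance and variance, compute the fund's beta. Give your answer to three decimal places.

r̄p = 4.6286%,  r̄m = 4.1857%
Cov = Σ(rp − r̄p)(rm − r̄m) / 7 = 40.3376
Var(rm) = Σ(rm − r̄m)² / 7 = 35.7898
β = Cov / Var = 40.3376 / 35.7898 = 1.1271

1.127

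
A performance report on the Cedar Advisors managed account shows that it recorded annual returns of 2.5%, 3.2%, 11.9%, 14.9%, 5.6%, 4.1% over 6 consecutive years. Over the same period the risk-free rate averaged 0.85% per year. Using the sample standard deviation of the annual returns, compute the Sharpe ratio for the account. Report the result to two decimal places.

r̄ = (2.5 + 3.2 + 11.9 + 14.9 + 5.6 + 4.1) / 6 = 7.0333%
Sample std dev = √[131.4733 / 5] = 5.1278%
Sharpe = (r̄ − rf) / σ = (7.0333 − 0.85) / 5.1278 = 6.1833 / 5.1278 = 1.2058

1.21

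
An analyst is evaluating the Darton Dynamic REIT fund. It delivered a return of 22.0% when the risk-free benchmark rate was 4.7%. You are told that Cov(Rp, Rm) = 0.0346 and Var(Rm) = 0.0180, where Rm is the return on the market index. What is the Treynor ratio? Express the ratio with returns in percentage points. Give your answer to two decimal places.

β = Cov / Var = 0.0346 / 0.0180 = 1.9222
Treynor = (Rp − Rf) / β = (22.0% − 4.7%) / 1.9222 = 17.30 / 1.9222 = 9.0001

9.00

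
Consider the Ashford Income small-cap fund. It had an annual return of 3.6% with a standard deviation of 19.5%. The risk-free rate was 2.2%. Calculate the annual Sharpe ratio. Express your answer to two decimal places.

0.07

Sharpe = (Rp − Rf) / σp = (3.6% − 2.2%) / 19.5% = 1.40% / 19.5% = 0.0718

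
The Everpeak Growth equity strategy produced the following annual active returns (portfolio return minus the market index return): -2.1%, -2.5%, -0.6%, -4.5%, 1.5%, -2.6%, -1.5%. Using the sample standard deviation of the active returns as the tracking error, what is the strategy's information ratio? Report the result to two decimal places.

-0.94

μ = (-2.1 − 2.5 − 0.6 − 4.5 + 1.5 − 2.6 − 1.5) / 7 = -1.7571%
Sample std dev = √[20.9171 / 6] = 1.8671%
IR = μ / tracking error = -1.7571 / 1.8671 = -0.9411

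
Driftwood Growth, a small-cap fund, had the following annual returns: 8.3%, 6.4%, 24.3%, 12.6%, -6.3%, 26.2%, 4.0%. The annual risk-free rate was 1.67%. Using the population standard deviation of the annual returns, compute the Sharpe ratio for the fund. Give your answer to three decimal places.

0.860

μ = (8.3 + 6.4 + 24.3 + 12.6 − 6.3 + 26.2 + 4) / 7 = 10.7857%
Σ(r − μ)² = (8.3 − 10.7857)² + (6.4 − 10.7857)² + … = 786.9086
population σ = √(786.9086 / 7) = √112.4155 = 10.6026%
Sharpe = (μ − rf) / σ = (10.7857 − 1.67) / 10.6026 = 9.1157 / 10.6026 = 0.8598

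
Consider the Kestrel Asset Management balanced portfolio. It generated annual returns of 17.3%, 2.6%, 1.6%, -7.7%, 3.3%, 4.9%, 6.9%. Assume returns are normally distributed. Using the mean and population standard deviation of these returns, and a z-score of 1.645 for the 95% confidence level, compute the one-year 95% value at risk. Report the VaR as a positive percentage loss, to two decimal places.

7.18

r̄ = (17.3 + 2.6 + 1.6 − 7.7 + 3.3 + 4.9 + 6.9) / 7 = 4.1286%
Population σ = √[Σ(r − r̄)² / 7] = √[331.0943 / 7] = √47.2992 = 6.8774%
VaR = −(r̄ − z·σ) = −(4.1286 − 1.645 × 6.8774) = −(-7.1847) = 7.1847%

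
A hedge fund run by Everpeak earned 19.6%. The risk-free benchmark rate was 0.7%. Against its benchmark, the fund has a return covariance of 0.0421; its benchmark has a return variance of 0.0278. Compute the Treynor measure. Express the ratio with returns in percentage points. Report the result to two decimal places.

β = Cov / Var = 0.0421 / 0.0278 = 1.5144
Treynor = (Rp − Rf) / β = (19.6% − 0.7%) / 1.5144 = 18.90 / 1.5144 = 12.4802

12.48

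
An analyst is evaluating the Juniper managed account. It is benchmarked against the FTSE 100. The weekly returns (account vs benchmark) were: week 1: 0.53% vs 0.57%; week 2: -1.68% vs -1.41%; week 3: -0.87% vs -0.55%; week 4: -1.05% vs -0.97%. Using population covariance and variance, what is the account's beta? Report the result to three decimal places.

1.089

r̄p = -0.7675%,  r̄m = -0.5900%
Cov = Σ(rp − r̄p)(rm − r̄m) / 4 = 0.5892
Var(rm) = Σ(rm − r̄m)² / 4 = 0.5410
β = Cov / Var = 0.5892 / 0.5410 = 1.0891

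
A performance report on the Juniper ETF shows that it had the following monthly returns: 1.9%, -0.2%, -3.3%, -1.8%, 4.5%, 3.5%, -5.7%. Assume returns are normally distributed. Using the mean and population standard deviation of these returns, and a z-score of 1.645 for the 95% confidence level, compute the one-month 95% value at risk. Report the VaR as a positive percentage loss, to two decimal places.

5.81

r̄ = (1.9 − 0.2 − 3.3 − 1.8 + 4.5 + 3.5 − 5.7) / 7 = -1.10 / 7 = -0.1571%
Population std dev = √[82.5971 / 7] = 3.4351%
VaR = −(r̄ − z·σ) = −(-0.1571 − 1.645 × 3.4351) = −(-5.8078) = 5.8078%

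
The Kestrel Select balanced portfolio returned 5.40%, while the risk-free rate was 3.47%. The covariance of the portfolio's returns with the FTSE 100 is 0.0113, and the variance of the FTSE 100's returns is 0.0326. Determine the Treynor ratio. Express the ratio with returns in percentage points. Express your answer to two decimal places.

5.57

β = Cov / Var = 0.0113 / 0.0326 = 0.3466
Treynor = (Rp − Rf) / β = (5.40% − 3.47%) / 0.3466 = 1.93 / 0.3466 = 5.5684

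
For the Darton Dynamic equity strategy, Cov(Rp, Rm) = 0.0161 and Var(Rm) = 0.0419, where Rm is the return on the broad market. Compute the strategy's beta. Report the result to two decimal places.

0.38

β = Cov(Rp, Rm) / Var(Rm) = 0.0161 / 0.0419 = 0.3842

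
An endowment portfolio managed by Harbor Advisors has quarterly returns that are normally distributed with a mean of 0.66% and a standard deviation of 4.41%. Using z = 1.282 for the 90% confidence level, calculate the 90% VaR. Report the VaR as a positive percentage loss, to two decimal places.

VaR (as % loss) = −(μ − z·σ) = −(0.66% − 1.282 × 4.41%) = −(-4.99362%) = 4.99362%

4.99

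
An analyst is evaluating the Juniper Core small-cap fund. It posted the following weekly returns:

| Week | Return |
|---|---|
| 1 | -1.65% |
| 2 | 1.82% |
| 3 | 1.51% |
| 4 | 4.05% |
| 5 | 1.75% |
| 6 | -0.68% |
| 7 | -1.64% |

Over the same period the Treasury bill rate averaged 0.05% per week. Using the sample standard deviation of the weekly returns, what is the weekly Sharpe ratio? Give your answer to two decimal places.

0.32

μ = (-1.65 + 1.82 + 1.51 + 4.05 + 1.75 − 0.68 − 1.64) / 7 = 5.160 / 7 = 0.7371%
Σ(r − μ)² = (-1.65 − 0.7371)² + (1.82 − 0.7371)² + … = 27.1283
sample σ = √(27.1283 / 6) = √4.5214 = 2.1264%
Sharpe = (μ − rf) / σ = (0.7371 − 0.05) / 2.1264 = 0.6871 / 2.1264 = 0.3231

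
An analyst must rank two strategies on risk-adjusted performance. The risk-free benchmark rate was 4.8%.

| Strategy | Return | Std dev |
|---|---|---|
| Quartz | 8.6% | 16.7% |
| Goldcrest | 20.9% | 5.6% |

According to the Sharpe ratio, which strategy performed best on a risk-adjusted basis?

Quartz: Sharpe ratio = (8.6% − 4.8%) / 16.7% = 0.228
Goldcrest: Sharpe ratio = (20.9% − 4.8%) / 5.6% = 2.875
Highest: Goldcrest (2.875).

Goldcrest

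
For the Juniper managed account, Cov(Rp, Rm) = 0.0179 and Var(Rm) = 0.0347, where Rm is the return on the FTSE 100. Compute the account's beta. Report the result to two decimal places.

β = Cov(Rp, Rm) / Var(Rm) = 0.0179 / 0.0347 = 0.5159

0.52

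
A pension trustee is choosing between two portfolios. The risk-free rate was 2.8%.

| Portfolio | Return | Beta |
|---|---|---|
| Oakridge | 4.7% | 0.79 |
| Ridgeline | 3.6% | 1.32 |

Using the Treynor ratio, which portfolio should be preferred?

Oakridge

Oakridge: Treynor = (4.7% − 2.8%) / 0.79 = 2.405
Ridgeline: Treynor = (3.6% − 2.8%) / 1.32 = 0.606
Highest: Oakridge (2.405).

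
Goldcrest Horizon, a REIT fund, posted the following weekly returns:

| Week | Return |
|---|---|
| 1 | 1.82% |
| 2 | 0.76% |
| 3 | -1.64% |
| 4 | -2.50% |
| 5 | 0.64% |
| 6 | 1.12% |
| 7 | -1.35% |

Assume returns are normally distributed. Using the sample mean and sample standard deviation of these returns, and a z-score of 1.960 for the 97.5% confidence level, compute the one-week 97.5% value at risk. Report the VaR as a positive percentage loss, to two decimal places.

3.38

Mean return r̄ = -1.150 / 7 = -0.1643%
Σ(r − r̄)² = 16.1272; sample σ = √(16.1272/6) = 1.6395%
VaR = −(r̄ − z·σ) = −(-0.1643 − 1.960 × 1.6395) = −(-3.3777) = 3.3777%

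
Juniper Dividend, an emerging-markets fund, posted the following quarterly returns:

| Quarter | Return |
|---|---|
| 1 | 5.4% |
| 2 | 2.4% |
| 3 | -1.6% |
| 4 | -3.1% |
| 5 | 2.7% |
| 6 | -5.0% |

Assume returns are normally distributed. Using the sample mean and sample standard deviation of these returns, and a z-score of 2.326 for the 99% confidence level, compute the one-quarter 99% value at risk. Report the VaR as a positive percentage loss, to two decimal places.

r̄ = (5.4 + 2.4 − 1.6 − 3.1 + 2.7 − 5) / 6 = 0.80 / 6 = 0.1333%
Σ(r − r̄)² = 79.2733; sample σ = √(79.2733/5) = 3.9818%
VaR = −(r̄ − z·σ) = −(0.1333 − 2.326 × 3.9818) = −(-9.1284) = 9.1284%

9.13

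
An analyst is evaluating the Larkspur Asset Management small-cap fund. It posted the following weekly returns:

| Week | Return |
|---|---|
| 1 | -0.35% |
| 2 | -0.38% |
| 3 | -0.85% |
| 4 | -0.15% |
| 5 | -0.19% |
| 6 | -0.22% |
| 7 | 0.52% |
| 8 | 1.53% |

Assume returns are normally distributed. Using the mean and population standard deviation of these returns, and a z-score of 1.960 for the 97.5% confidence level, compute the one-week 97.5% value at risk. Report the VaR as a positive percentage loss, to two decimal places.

1.35

μ = (-0.35 − 0.38 − 0.85 − 0.15 − 0.19 − 0.22 + 0.52 + 1.53) / 8 = -0.090 / 8 = -0.0113%
Σ(r − μ)² = (-0.35 − (-0.0113))² + (-0.38 − (-0.0113))² + (-0.85 − (-0.0113))² + … = 3.7067
σ = √[3.7067 / 8] = 0.6807%
VaR = −(μ − z·σ) = −(-0.0113 − 1.960 × 0.6807) = −(-1.3455) = 1.3455%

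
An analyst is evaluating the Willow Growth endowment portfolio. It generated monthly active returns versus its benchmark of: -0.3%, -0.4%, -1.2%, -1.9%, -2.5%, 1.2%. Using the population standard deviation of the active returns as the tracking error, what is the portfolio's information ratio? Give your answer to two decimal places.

-0.71

Mean return μ = -5.10 / 6 = -0.8500%
Σ(r − μ)² = (-0.3 − (-0.8500))² + (-0.4 − (-0.8500))² + … = 8.6550
σ = √[8.6550 / 6] = 1.2010%
IR = μ / tracking error = -0.8500 / 1.2010 = -0.7077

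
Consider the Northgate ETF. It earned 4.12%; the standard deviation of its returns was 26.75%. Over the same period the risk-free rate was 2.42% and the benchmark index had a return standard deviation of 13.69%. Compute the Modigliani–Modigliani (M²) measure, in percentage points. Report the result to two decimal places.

3.29

Sharpe = (Rp − Rf) / σp = (4.12% − 2.42%) / 26.75% = 0.0636
M² = Rf + Sharpe × σm = 2.42% + 0.0636 × 13.69% = 3.2907%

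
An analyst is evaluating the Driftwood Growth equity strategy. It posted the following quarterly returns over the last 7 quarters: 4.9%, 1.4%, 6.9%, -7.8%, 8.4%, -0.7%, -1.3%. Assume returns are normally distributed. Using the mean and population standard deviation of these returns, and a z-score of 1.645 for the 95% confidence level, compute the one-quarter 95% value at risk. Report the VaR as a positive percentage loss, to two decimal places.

6.82

μ = (4.9 + 1.4 + 6.9 − 7.8 + 8.4 − 0.7 − 1.3) / 7 = 11.80 / 7 = 1.6857%
Σ(r − μ)² = (4.9 − 1.6857)² + (1.4 − 1.6857)² + … = 187.2686
σ = √[187.2686 / 7] = 5.1723%
VaR = −(μ − z·σ) = −(1.6857 − 1.645 × 5.1723) = −(-6.8227) = 6.8227%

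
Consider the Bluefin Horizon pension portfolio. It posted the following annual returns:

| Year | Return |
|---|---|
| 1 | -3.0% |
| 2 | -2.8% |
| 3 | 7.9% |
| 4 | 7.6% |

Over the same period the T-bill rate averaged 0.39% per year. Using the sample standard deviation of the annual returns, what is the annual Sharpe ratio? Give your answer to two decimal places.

Mean return μ = 9.70 / 4 = 2.4250%
Σ(r − μ)² = (-3 − 2.4250)² + (-2.8 − 2.4250)² + (7.9 − 2.4250)² + … = 113.4875
sample σ = √(113.4875 / 3) = √37.8292 = 6.1505%
Sharpe = (μ − rf) / σ = (2.4250 − 0.39) / 6.1505 = 2.0350 / 6.1505 = 0.3309

0.33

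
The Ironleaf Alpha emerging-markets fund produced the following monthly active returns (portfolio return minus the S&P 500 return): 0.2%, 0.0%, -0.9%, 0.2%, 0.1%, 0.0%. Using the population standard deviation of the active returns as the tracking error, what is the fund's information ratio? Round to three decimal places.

μ = (0.2 + 0 − 0.9 + 0.2 + 0.1 + 0) / 6 = -0.40 / 6 = -0.0667%
Σ(r − μ)² = 0.8733; population σ = √(0.8733/6) = 0.3815%
IR = μ / tracking error = -0.0667 / 0.3815 = -0.1748

-0.175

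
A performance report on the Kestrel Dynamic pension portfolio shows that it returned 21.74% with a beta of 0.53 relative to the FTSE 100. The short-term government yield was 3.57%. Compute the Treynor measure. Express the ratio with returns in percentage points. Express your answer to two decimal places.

Treynor = (Rp − Rf) / β = (21.74% − 3.57%) / 0.53 = 18.17 / 0.53 = 34.2830

34.28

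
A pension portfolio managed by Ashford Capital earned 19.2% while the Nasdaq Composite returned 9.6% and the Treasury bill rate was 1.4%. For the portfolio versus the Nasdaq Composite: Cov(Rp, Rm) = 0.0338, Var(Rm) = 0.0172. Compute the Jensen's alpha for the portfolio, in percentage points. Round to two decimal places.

1.69

β = Cov / Var = 0.0338 / 0.0172 = 1.9651
E[R] = Rf + β(Rm − Rf) = 1.4% + 1.9651 × (9.6% − 1.4%) = 17.5138%
α = Rp − E[R] = 19.2% − 17.5138% = 1.6862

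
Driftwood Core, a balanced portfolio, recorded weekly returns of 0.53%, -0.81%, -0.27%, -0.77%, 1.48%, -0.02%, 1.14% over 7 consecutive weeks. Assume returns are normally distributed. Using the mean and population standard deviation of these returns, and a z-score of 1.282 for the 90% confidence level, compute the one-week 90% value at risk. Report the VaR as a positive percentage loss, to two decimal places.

0.89

r̄ = (0.53 − 0.81 − 0.27 − 0.77 + 1.48 − 0.02 + 1.14) / 7 = 0.1829%
Population σ = √[Σ(r − r̄)² / 7] = √[4.8591 / 7] = √0.6942 = 0.8332%
VaR = −(r̄ − z·σ) = −(0.1829 − 1.282 × 0.8332) = −(-0.8853) = 0.8853%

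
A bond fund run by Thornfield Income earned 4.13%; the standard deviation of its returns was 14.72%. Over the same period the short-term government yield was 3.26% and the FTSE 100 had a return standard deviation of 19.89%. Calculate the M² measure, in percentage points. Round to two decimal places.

Sharpe = (Rp − Rf) / σp = (4.13% − 3.26%) / 14.72% = 0.0591
M² = Rf + Sharpe × σm = 3.26% + 0.0591 × 19.89% = 4.4355%

4.44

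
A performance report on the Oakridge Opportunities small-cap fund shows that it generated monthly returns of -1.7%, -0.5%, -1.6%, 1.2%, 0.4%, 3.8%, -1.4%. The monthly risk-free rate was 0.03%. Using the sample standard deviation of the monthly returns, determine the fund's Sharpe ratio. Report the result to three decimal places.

Mean return r̄ = 0.20 / 7 = 0.0286%
Sample σ = √[Σ(r − r̄)² / 6] = √[23.6943 / 6] = √3.9491 = 1.9872%
Sharpe = (r̄ − rf) / σ = (0.0286 − 0.03) / 1.9872 = -0.0014 / 1.9872 = -0.0007

-0.001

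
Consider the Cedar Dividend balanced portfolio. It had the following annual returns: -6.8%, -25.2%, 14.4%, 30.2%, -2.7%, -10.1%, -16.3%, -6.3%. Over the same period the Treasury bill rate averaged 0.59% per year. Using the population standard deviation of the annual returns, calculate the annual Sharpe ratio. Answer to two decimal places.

-0.21

r̄ = (-6.8 − 25.2 + 14.4 + 30.2 − 2.7 − 10.1 − 16.3 − 6.3) / 8 = -2.8500%
Σ(r − r̄)² = (-6.8 − (-2.8500))² + (-25.2 − (-2.8500))² + (14.4 − (-2.8500))² + … = 2150.3800
population σ = √(2150.3800 / 8) = √268.7975 = 16.3950%
Sharpe = (r̄ − rf) / σ = (-2.8500 − 0.59) / 16.3950 = -3.4400 / 16.3950 = -0.2098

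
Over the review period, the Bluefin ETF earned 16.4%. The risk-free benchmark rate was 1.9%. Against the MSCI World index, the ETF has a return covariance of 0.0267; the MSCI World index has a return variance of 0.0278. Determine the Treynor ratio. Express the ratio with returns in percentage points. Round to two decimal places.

15.10

β = Cov / Var = 0.0267 / 0.0278 = 0.9604
Treynor = (Rp − Rf) / β = (16.4% − 1.9%) / 0.9604 = 14.50 / 0.9604 = 15.0979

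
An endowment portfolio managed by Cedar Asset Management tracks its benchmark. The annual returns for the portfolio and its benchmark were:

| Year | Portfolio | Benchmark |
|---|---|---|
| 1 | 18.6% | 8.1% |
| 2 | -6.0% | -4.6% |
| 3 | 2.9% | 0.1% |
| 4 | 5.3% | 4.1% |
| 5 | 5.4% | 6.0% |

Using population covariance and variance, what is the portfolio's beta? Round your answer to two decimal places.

1.58

r̄p = 5.2400%,  r̄m = 2.7400%
Cov = Σ(rp − r̄p)(rm − r̄m) / 5 = 32.1784
Var(rm) = Σ(rm − r̄m)² / 5 = 20.4104
β = Cov / Var = 32.1784 / 20.4104 = 1.5766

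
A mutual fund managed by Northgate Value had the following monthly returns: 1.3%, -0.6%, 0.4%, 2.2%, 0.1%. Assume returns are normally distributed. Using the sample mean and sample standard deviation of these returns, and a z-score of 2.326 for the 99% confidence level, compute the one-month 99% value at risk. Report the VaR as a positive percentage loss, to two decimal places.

r̄ = (1.3 − 0.6 + 0.4 + 2.2 + 0.1) / 5 = 3.40 / 5 = 0.6800%
Σ(r − r̄)² = 4.7480; sample σ = √(4.7480/4) = 1.0895%
VaR = −(r̄ − z·σ) = −(0.6800 − 2.326 × 1.0895) = −(-1.8542) = 1.8542%

1.85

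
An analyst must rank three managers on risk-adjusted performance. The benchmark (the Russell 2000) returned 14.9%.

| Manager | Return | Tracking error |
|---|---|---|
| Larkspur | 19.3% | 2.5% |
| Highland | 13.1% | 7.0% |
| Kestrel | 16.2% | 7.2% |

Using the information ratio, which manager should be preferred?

Larkspur

Larkspur: IR = (19.3% − 14.9%) / 2.5% = 1.760
Highland: IR = (13.1% − 14.9%) / 7.0% = -0.257
Kestrel: IR = (16.2% − 14.9%) / 7.2% = 0.181
Highest: Larkspur (1.760).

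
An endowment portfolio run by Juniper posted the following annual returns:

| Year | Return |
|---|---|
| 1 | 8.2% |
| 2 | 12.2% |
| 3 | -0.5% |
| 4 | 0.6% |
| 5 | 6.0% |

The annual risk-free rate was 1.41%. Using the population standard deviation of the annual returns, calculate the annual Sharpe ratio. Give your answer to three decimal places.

Mean return r̄ = 26.50 / 5 = 5.3000%
Σ(r − r̄)² = (8.2 − 5.3000)² + (12.2 − 5.3000)² + (-0.5 − 5.3000)² + … = 112.2400
σ = √[112.2400 / 5] = 4.7379%
Sharpe = (r̄ − rf) / σ = (5.3000 − 1.41) / 4.7379 = 3.8900 / 4.7379 = 0.8210

0.821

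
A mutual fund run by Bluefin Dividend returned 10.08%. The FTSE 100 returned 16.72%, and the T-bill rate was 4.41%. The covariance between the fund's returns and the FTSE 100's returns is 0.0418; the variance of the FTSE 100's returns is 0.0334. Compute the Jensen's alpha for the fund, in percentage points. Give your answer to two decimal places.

-9.74

β = Cov / Var = 0.0418 / 0.0334 = 1.2515
E[R] = Rf + β(Rm − Rf) = 4.41% + 1.2515 × (16.72% − 4.41%) = 19.8160%
α = Rp − E[R] = 10.08% − 19.8160% = -9.7360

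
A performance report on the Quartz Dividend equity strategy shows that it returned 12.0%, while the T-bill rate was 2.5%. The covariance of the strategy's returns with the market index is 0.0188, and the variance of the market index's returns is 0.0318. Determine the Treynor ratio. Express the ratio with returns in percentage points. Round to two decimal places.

16.07

β = Cov / Var = 0.0188 / 0.0318 = 0.5912
Treynor = (Rp − Rf) / β = (12.0% − 2.5%) / 0.5912 = 9.50 / 0.5912 = 16.0690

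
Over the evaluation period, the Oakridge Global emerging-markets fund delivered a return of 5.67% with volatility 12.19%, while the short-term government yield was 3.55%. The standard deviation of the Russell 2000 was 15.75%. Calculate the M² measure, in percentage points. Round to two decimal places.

6.29

Sharpe = (Rp − Rf) / σp = (5.67% − 3.55%) / 12.19% = 0.1739
M² = Rf + Sharpe × σm = 3.55% + 0.1739 × 15.75% = 6.2889%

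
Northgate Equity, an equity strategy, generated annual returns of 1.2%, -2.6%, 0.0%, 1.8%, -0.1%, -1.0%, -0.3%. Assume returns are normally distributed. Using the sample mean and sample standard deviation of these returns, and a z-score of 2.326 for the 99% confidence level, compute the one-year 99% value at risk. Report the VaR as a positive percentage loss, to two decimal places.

3.49

r̄ = (1.2 − 2.6 + 0 + 1.8 − 0.1 − 1 − 0.3) / 7 = -1.00 / 7 = -0.1429%
Σ(r − r̄)² = (1.2 − (-0.1429))² + (-2.6 − (-0.1429))² + … = 12.3971
σ = √[12.3971 / 6] = 1.4374%
VaR = −(r̄ − z·σ) = −(-0.1429 − 2.326 × 1.4374) = −(-3.4863) = 3.4863%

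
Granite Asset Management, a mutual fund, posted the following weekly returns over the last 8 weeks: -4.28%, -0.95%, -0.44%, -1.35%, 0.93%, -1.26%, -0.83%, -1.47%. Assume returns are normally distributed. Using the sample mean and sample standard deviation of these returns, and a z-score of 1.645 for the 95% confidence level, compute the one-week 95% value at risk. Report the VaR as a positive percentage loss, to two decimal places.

r̄ = (-4.28 − 0.95 − 0.44 − 1.35 + 0.93 − 1.26 − 0.83 − 1.47) / 8 = -1.2063%
Σ(r − r̄)² = 14.8990; sample σ = √(14.8990/7) = 1.4589%
VaR = −(r̄ − z·σ) = −(-1.2063 − 1.645 × 1.4589) = −(-3.6062) = 3.6062%

3.61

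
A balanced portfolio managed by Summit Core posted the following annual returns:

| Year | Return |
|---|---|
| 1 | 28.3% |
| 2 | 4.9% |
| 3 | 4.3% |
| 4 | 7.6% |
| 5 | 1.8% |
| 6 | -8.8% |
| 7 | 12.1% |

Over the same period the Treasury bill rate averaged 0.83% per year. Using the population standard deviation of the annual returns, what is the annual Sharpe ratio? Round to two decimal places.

0.61

r̄ = (28.3 + 4.9 + 4.3 + 7.6 + 1.8 − 8.8 + 12.1) / 7 = 7.1714%
Population std dev = √[768.2343 / 7] = 10.4761%
Sharpe = (r̄ − rf) / σ = (7.1714 − 0.83) / 10.4761 = 6.3414 / 10.4761 = 0.6053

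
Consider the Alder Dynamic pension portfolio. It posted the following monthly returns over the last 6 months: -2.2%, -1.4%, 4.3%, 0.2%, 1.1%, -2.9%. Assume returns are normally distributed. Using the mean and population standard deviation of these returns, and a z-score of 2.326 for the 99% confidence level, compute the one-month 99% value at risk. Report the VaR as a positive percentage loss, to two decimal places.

r̄ = (-2.2 − 1.4 + 4.3 + 0.2 + 1.1 − 2.9) / 6 = -0.1500%
Σ(r − r̄)² = (-2.2 − (-0.1500))² + (-1.4 − (-0.1500))² + … = 34.8150
σ = √[34.8150 / 6] = 2.4088%
VaR = −(r̄ − z·σ) = −(-0.1500 − 2.326 × 2.4088) = −(-5.7529) = 5.7529%

5.75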